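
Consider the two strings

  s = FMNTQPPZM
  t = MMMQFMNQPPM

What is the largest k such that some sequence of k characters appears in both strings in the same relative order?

Match F (s #1, t #5) → M (s #2, t #6) → N (s #3, t #7) → Q (s #5, t #8) → P (s #6, t #9) → P (s #7, t #10) → M (s #9, t #11) — 7 characters in the same relative order in both. dp[9][11] = 7 confirms this is the maximum.

7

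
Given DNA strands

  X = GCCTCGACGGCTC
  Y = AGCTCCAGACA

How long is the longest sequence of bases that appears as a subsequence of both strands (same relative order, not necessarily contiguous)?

Pick G (X #1, Y #2), then C (X #2, Y #3), then C (X #3, Y #5), then C (X #5, Y #6), then G (X #6, Y #8), then A (X #7, Y #9), then C (X #8, Y #10); all 7 bases appear in both, in order. Since dp[13][11] = 7, nothing longer is possible.

7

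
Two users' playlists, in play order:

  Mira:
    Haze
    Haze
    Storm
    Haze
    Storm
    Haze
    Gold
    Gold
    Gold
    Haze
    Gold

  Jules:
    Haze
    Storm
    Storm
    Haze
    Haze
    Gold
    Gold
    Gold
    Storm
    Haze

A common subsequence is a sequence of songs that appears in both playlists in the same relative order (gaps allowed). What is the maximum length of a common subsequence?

8

Pick Haze (Mira #1, Jules #1); then Storm (Mira #3, Jules #3); then Haze (Mira #4, Jules #4); then Haze (Mira #6, Jules #5); then Gold (Mira #7, Jules #6); then Gold (Mira #8, Jules #7); then Gold (Mira #9, Jules #8); then Haze (Mira #10, Jules #10); all 8 songs appear in both, in order, and the DP table's final entry dp[11][10] is also 8, so no common subsequence is longer.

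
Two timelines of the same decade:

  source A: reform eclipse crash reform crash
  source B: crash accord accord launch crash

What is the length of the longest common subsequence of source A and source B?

Match crash [3,1] → crash [5,5] — 2 events in the same relative order in both. Since dp[5][5] = 2, nothing longer is possible.

2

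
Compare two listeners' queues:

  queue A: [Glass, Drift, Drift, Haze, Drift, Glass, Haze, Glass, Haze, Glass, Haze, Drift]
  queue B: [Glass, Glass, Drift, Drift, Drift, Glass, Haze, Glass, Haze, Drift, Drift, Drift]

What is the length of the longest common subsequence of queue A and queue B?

9

Match Glass [1,2]; then Drift [2,3]; then Drift [3,4]; then Drift [5,5]; then Glass [6,6]; then Haze [7,7]; then Glass [8,8]; then Haze [9,9]; then Drift [12,12] — 9 songs in the same relative order in both. The LCS DP gives dp[12][12] = 9, so this is optimal.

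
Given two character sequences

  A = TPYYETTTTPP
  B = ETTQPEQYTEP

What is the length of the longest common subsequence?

Let dp[i][j] be the LCS length of the first i characters of A and the first j characters of B. dp[i][j] = dp[i-1][j-1]+1 when the i-th and j-th characters match, else max(dp[i-1][j], dp[i][j-1]).
    ·  E  T  T  Q  P  E  Q  Y  T  E  P
 ·  0  0  0  0  0  0  0  0  0  0  0  0
 T  0  0  1  1  1  1  1  1  1  1  1  1
 P  0  0  1  1  1  2  2  2  2  2  2  2
 Y  0  0  1  1  1  2  2  2  3  3  3  3
 Y  0  0  1  1  1  2  2  2  3  3  3  3
 E  0  1  1  1  1  2  3  3  3  3  4  4
 T  0  1  2  2  2  2  3  3  3  4  4  4
 T  0  1  2  3  3  3  3  3  3  4  4  4
 T  0  1  2  3  3  3  3  3  3  4  4  4
 T  0  1  2  3  3  3  3  3  3  4  4  4
 P  0  1  2  3  3  4  4  4  4  4  4  5
 P  0  1  2  3  3  4  4  4  4  4  4  5
dp[11][11] = 5. One LCS (by backtracking along matches): TPYEP.

5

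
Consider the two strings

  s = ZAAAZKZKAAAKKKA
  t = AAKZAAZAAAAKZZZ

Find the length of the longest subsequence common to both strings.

8

Pick Z at s[1]=t[4]; then A at s[2]=t[5]; then A at s[3]=t[6]; then A at s[4]=t[8]; then A at s[9]=t[9]; then A at s[10]=t[10]; then A at s[11]=t[11]; then K at s[12]=t[12]; all 8 characters appear in both, in order. Since dp[15][15] = 8, nothing longer is possible.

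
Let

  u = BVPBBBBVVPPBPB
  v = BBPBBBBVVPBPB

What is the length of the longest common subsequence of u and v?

Match B [1,2]; then P [3,3]; then B [4,4]; then B [5,5]; then B [6,6]; then B [7,7]; then V [8,8]; then V [9,9]; then P [11,10]; then B [12,11]; then P [13,12]; then B [14,13] — 12 characters in the same relative order in both. dp[14][13] = 12 confirms this is the maximum.

12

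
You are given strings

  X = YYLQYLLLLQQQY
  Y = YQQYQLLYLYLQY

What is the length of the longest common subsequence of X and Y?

Pick Y [1,1], Y [2,4], Q [4,5], L [6,6], L [7,7], L [8,9], L [9,11], Q [12,12], Y [13,13]; all 9 characters appear in both, in order. The LCS DP gives dp[13][13] = 9, so this is optimal.

9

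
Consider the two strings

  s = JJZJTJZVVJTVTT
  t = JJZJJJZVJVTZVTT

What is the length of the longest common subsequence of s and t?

One common subsequence of length 12: J [1,1]; then J [2,2]; then Z [3,3]; then J [4,5]; then J [6,6]; then Z [7,7]; then V [8,8]; then V [9,10]; then T [11,11]; then V [12,13]; then T [13,14]; then T [14,15]. Since dp[14][15] = 12, nothing longer is possible.

12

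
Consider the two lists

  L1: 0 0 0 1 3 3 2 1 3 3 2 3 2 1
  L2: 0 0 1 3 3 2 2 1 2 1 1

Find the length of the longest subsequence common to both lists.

Match 0 (L1 #2, L2 #1) → 0 (L1 #3, L2 #2) → 1 (L1 #4, L2 #3) → 3 (L1 #5, L2 #4) → 3 (L1 #6, L2 #5) → 2 (L1 #7, L2 #7) → 1 (L1 #8, L2 #8) → 2 (L1 #11, L2 #9) → 1 (L1 #14, L2 #11) — 9 values in the same relative order in both. The LCS DP gives dp[14][11] = 9, so this is optimal.

9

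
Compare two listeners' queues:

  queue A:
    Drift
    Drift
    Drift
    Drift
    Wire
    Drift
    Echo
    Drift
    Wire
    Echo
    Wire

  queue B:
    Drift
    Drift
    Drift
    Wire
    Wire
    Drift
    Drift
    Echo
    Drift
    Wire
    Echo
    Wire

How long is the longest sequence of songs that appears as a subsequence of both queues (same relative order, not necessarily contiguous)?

10

Taking Drift [1,1] → Drift [2,2] → Drift [3,3] → Drift [4,6] → Drift [6,7] → Echo [7,8] → Drift [8,9] → Wire [9,10] → Echo [10,11] → Wire [11,12] gives a common subsequence of length 10. dp[11][12] = 10 confirms this is the maximum.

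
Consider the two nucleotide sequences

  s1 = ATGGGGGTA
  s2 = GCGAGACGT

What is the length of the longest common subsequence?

Let dp[i][j] be the LCS length of the first i bases of s1 and the first j bases of s2. dp[i][j] = dp[i-1][j-1]+1 when the i-th and j-th bases match, else max(dp[i-1][j], dp[i][j-1]).
    ·  G  C  G  A  G  A  C  G  T
 ·  0  0  0  0  0  0  0  0  0  0
 A  0  0  0  0  1  1  1  1  1  1
 T  0  0  0  0  1  1  1  1  1  2
 G  0  1  1  1  1  2  2  2  2  2
 G  0  1  1  2  2  2  2  2  3  3
 G  0  1  1  2  2  3  3  3  3  3
 G  0  1  1  2  2  3  3  3  4  4
 G  0  1  1  2  2  3  3  3  4  4
 T  0  1  1  2  2  3  3  3  4  5
 A  0  1  1  2  3  3  4  4  4  5
dp[9][9] = 5. One LCS (by backtracking along matches): GGGGT.

5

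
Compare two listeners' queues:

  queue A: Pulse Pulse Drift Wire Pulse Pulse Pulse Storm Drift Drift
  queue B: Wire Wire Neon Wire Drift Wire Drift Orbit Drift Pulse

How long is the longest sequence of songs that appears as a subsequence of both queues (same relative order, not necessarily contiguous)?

Taking Drift at queue A[3]=queue B[5] → Wire at queue A[4]=queue B[6] → Drift at queue A[9]=queue B[7] → Drift at queue A[10]=queue B[9] gives a common subsequence of length 4. dp[10][10] = 4 confirms this is the maximum.

4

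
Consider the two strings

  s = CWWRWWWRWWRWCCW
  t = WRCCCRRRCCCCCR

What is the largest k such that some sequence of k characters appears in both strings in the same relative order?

6

Match C at s[1]=t[5], then R at s[4]=t[6], then R at s[8]=t[7], then R at s[11]=t[8], then C at s[13]=t[12], then C at s[14]=t[13] — 6 characters in the same relative order in both. Since dp[15][14] = 6, nothing longer is possible.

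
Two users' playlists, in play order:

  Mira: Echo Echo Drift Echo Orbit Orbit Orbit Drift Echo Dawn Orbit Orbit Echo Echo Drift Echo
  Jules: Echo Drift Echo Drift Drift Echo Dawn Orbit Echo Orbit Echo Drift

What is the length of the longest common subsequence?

Pick Echo [1,1], then Echo [2,3], then Drift [3,4], then Drift [8,5], then Echo [9,6], then Dawn [10,7], then Orbit [11,8], then Orbit [12,10], then Echo [14,11], then Drift [15,12]; all 10 songs appear in both, in order. The LCS DP gives dp[16][12] = 10, so this is optimal.

10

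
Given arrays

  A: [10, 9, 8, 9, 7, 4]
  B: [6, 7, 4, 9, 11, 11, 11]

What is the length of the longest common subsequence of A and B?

Taking 7 (A #5, B #2) → 4 (A #6, B #3) gives a common subsequence of length 2. Since dp[6][7] = 2, nothing longer is possible.

2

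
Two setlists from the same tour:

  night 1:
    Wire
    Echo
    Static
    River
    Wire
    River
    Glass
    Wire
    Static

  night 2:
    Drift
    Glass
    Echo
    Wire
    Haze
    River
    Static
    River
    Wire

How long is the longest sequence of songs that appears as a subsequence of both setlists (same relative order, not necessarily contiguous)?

Pick Wire [1,4], then Static [3,7], then River [6,8], then Wire [8,9]; all 4 songs appear in both, in order, and the DP table's final entry dp[9][9] is also 4, so no common subsequence is longer.

4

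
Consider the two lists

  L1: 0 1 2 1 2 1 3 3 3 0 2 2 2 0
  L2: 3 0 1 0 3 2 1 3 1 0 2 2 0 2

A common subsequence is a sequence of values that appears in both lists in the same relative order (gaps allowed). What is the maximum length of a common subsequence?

Taking 0 [1,2], then 1 [2,3], then 2 [3,6], then 1 [4,7], then 1 [6,9], then 0 [10,10], then 2 [11,11], then 2 [12,12], then 2 [13,14] gives a common subsequence of length 9. Since dp[14][14] = 9, nothing longer is possible.

9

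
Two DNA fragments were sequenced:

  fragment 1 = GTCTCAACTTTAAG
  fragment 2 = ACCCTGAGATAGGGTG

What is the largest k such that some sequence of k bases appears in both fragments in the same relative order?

7

Match C at fragment 1[3]=fragment 2[4]; then T at fragment 1[4]=fragment 2[5]; then A at fragment 1[6]=fragment 2[7]; then A at fragment 1[7]=fragment 2[9]; then T at fragment 1[9]=fragment 2[10]; then T at fragment 1[11]=fragment 2[15]; then G at fragment 1[14]=fragment 2[16] — 7 bases in the same relative order in both. The LCS DP gives dp[14][16] = 7, so this is optimal.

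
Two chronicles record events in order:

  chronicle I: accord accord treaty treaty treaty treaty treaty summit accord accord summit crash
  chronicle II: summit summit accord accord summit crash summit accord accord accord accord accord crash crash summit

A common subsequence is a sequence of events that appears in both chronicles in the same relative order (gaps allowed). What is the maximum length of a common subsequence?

6

Pick accord (chronicle I #1, chronicle II #3) → accord (chronicle I #2, chronicle II #4) → summit (chronicle I #8, chronicle II #7) → accord (chronicle I #9, chronicle II #11) → accord (chronicle I #10, chronicle II #12) → summit (chronicle I #11, chronicle II #15); all 6 events appear in both, in order. The LCS DP gives dp[12][15] = 6, so this is optimal.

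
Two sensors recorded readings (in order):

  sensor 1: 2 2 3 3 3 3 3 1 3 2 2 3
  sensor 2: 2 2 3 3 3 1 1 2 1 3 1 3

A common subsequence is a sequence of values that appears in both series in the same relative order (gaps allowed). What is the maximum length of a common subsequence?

Taking 2 (sensor 1 #1, sensor 2 #1), 2 (sensor 1 #2, sensor 2 #2), 3 (sensor 1 #3, sensor 2 #3), 3 (sensor 1 #4, sensor 2 #4), 3 (sensor 1 #5, sensor 2 #5), 3 (sensor 1 #7, sensor 2 #10), 1 (sensor 1 #8, sensor 2 #11), 3 (sensor 1 #12, sensor 2 #12) gives a common subsequence of length 8. dp[12][12] = 8 confirms this is the maximum.

8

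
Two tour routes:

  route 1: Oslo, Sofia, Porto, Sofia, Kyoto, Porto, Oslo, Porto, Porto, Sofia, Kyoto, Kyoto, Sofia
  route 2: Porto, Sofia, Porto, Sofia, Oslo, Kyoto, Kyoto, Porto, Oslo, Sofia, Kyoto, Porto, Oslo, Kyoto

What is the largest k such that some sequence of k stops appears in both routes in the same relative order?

9

Pick Sofia at route 1[2]=route 2[2]; then Porto at route 1[3]=route 2[3]; then Sofia at route 1[4]=route 2[4]; then Kyoto at route 1[5]=route 2[7]; then Porto at route 1[6]=route 2[8]; then Oslo at route 1[7]=route 2[9]; then Sofia at route 1[10]=route 2[10]; then Kyoto at route 1[11]=route 2[11]; then Kyoto at route 1[12]=route 2[14]; all 9 stops appear in both, in order. Since dp[13][14] = 9, nothing longer is possible.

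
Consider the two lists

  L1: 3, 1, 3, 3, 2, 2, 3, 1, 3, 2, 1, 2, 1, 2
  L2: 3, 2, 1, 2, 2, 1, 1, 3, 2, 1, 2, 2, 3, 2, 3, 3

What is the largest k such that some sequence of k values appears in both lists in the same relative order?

10

Match 3 [1,1], 1 [2,3], 2 [5,4], 2 [6,5], 1 [8,7], 3 [9,8], 2 [10,9], 1 [11,10], 2 [12,12], 2 [14,14] — 10 values in the same relative order in both. Since dp[14][16] = 10, nothing longer is possible.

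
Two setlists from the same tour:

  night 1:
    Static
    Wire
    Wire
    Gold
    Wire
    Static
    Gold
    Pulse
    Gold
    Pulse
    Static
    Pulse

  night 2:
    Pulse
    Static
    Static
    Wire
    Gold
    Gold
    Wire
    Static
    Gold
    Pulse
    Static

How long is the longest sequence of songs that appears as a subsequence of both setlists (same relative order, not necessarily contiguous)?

Pick Static at night 1[1]=night 2[3] → Wire at night 1[2]=night 2[4] → Gold at night 1[4]=night 2[6] → Wire at night 1[5]=night 2[7] → Static at night 1[6]=night 2[8] → Gold at night 1[9]=night 2[9] → Pulse at night 1[10]=night 2[10] → Static at night 1[11]=night 2[11]; all 8 songs appear in both, in order. The LCS DP gives dp[12][11] = 8, so this is optimal.

8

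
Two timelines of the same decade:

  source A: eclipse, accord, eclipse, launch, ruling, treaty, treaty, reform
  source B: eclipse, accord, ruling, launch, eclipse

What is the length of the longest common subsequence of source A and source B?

3

One common subsequence of length 3: eclipse at source A[1]=source B[1] → accord at source A[2]=source B[2] → eclipse at source A[3]=source B[5]. The LCS DP gives dp[8][5] = 3, so this is optimal.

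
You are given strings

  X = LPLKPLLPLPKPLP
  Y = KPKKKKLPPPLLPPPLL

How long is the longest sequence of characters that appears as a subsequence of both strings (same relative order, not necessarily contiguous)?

9

Pick L at X[1]=Y[7], P at X[2]=Y[9], P at X[5]=Y[10], L at X[6]=Y[11], L at X[7]=Y[12], P at X[8]=Y[13], P at X[10]=Y[14], P at X[12]=Y[15], L at X[13]=Y[17]; all 9 characters appear in both, in order, and the DP table's final entry dp[14][17] is also 9, so no common subsequence is longer.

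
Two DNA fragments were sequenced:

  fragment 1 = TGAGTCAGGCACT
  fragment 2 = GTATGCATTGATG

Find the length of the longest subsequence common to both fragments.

Taking T (fragment 1 #1, fragment 2 #2), A (fragment 1 #3, fragment 2 #3), G (fragment 1 #4, fragment 2 #5), C (fragment 1 #6, fragment 2 #6), A (fragment 1 #7, fragment 2 #7), G (fragment 1 #9, fragment 2 #10), A (fragment 1 #11, fragment 2 #11), T (fragment 1 #13, fragment 2 #12) gives a common subsequence of length 8. The LCS DP gives dp[13][13] = 8, so this is optimal.

8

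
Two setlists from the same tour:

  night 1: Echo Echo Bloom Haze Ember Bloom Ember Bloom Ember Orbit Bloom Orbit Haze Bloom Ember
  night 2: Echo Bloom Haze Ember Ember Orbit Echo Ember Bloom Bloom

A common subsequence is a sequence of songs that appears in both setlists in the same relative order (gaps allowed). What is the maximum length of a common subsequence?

Pick Echo (night 1 #2, night 2 #1); then Bloom (night 1 #3, night 2 #2); then Haze (night 1 #4, night 2 #3); then Ember (night 1 #5, night 2 #4); then Ember (night 1 #7, night 2 #5); then Ember (night 1 #9, night 2 #8); then Bloom (night 1 #11, night 2 #9); then Bloom (night 1 #14, night 2 #10); all 8 songs appear in both, in order, and the DP table's final entry dp[15][10] is also 8, so no common subsequence is longer.

8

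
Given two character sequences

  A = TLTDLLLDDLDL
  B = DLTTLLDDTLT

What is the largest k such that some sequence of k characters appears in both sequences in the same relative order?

Pick T at A[1]=B[3], T at A[3]=B[4], L at A[6]=B[5], L at A[7]=B[6], D at A[8]=B[7], D at A[9]=B[8], L at A[10]=B[10]; all 7 characters appear in both, in order. dp[12][11] = 7 confirms this is the maximum.

7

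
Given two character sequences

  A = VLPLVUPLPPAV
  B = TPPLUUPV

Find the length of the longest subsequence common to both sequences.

Let dp[i][j] be the LCS length of the first i characters of A and the first j characters of B. dp[i][j] = dp[i-1][j-1]+1 when the i-th and j-th characters match, else max(dp[i-1][j], dp[i][j-1]).
    ·  T  P  P  L  U  U  P  V
 ·  0  0  0  0  0  0  0  0  0
 V  0  0  0  0  0  0  0  0  1
 L  0  0  0  0  1  1  1  1  1
 P  0  0  1  1  1  1  1  2  2
 L  0  0  1  1  2  2  2  2  2
 V  0  0  1  1  2  2  2  2  3
 U  0  0  1  1  2  3  3  3  3
 P  0  0  1  2  2  3  3  4  4
 L  0  0  1  2  3  3  3  4  4
 P  0  0  1  2  3  3  3  4  4
 P  0  0  1  2  3  3  3  4  4
 A  0  0  1  2  3  3  3  4  4
 V  0  0  1  2  3  3  3  4  5
dp[12][8] = 5. One LCS (by backtracking along matches): PLUPV.

5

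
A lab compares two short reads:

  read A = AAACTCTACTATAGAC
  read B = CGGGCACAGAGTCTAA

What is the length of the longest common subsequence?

8

Match A (read A #1, read B #6); then A (read A #2, read B #8); then A (read A #3, read B #10); then T (read A #7, read B #12); then C (read A #9, read B #13); then T (read A #12, read B #14); then A (read A #13, read B #15); then A (read A #15, read B #16) — 8 bases in the same relative order in both. dp[16][16] = 8 confirms this is the maximum.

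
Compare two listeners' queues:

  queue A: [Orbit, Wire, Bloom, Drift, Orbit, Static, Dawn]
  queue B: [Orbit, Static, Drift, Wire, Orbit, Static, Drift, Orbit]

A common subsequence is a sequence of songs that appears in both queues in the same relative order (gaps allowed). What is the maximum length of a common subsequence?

Match Orbit (queue A #1, queue B #1), then Wire (queue A #2, queue B #4), then Drift (queue A #4, queue B #7), then Orbit (queue A #5, queue B #8) — 4 songs in the same relative order in both. The LCS DP gives dp[7][8] = 4, so this is optimal.

4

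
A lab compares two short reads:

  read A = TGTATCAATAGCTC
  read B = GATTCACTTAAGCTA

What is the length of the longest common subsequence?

Pick G (read A #2, read B #1), then T (read A #3, read B #3), then T (read A #5, read B #4), then C (read A #6, read B #5), then A (read A #7, read B #6), then A (read A #8, read B #10), then A (read A #10, read B #11), then G (read A #11, read B #12), then C (read A #12, read B #13), then T (read A #13, read B #14); all 10 bases appear in both, in order. The LCS DP gives dp[14][15] = 10, so this is optimal.

10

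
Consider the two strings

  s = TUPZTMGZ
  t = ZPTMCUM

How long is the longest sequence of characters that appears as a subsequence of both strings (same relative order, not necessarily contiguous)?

Pick T [1,3] → U [2,6] → M [6,7]; all 3 characters appear in both, in order. The LCS DP gives dp[8][7] = 3, so this is optimal.

3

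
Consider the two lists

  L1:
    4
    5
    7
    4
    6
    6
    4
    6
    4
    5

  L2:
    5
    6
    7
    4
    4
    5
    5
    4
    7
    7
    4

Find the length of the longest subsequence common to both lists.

5

Match 5 [2,1], then 7 [3,3], then 4 [4,5], then 4 [7,8], then 4 [9,11] — 5 values in the same relative order in both. The LCS DP gives dp[10][11] = 5, so this is optimal.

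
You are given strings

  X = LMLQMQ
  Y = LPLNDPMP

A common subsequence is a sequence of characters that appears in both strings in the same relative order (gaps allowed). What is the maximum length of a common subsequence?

One common subsequence of length 3: L at X[1]=Y[1] → L at X[3]=Y[3] → M at X[5]=Y[7], and the DP table's final entry dp[6][8] is also 3, so no common subsequence is longer.

3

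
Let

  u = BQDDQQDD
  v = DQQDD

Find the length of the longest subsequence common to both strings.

Let dp[i][j] be the LCS length of the first i characters of u and the first j characters of v. dp[i][j] = dp[i-1][j-1]+1 when the i-th and j-th characters match, else max(dp[i-1][j], dp[i][j-1]).
    ·  D  Q  Q  D  D
 ·  0  0  0  0  0  0
 B  0  0  0  0  0  0
 Q  0  0  1  1  1  1
 D  0  1  1  1  2  2
 D  0  1  1  1  2  3
 Q  0  1  2  2  2  3
 Q  0  1  2  3  3  3
 D  0  1  2  3  4  4
 D  0  1  2  3  4  5
dp[8][5] = 5. One LCS (by backtracking along matches): DQQDD.

5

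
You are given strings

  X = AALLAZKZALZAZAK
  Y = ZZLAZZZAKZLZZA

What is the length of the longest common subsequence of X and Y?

9

One common subsequence of length 9: L at X[4]=Y[3], then A at X[5]=Y[4], then Z at X[6]=Y[7], then K at X[7]=Y[9], then Z at X[8]=Y[10], then L at X[10]=Y[11], then Z at X[11]=Y[12], then Z at X[13]=Y[13], then A at X[14]=Y[14]. dp[15][14] = 9 confirms this is the maximum.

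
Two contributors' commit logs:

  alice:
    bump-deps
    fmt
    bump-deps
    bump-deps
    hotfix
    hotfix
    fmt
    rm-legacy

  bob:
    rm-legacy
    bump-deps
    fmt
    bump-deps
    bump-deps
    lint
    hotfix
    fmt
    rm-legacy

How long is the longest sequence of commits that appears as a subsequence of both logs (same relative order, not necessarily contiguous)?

Pick bump-deps at alice[1]=bob[2]; then fmt at alice[2]=bob[3]; then bump-deps at alice[3]=bob[4]; then bump-deps at alice[4]=bob[5]; then hotfix at alice[6]=bob[7]; then fmt at alice[7]=bob[8]; then rm-legacy at alice[8]=bob[9]; all 7 commits appear in both, in order. dp[8][9] = 7 confirms this is the maximum.

7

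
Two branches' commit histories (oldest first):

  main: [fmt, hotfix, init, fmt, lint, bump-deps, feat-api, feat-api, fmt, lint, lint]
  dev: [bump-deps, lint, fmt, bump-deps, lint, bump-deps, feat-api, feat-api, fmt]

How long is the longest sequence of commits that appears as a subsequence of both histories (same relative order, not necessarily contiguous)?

6

Taking fmt at main[1]=dev[3]; then lint at main[5]=dev[5]; then bump-deps at main[6]=dev[6]; then feat-api at main[7]=dev[7]; then feat-api at main[8]=dev[8]; then fmt at main[9]=dev[9] gives a common subsequence of length 6, and the DP table's final entry dp[11][9] is also 6, so no common subsequence is longer.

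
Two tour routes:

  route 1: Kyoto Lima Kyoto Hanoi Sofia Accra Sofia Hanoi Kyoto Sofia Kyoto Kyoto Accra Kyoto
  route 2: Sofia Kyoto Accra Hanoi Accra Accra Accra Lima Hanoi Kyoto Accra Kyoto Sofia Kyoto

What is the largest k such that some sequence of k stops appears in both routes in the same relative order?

7

One common subsequence of length 7: Kyoto (route 1 #1, route 2 #2), Lima (route 1 #2, route 2 #8), Kyoto (route 1 #3, route 2 #10), Accra (route 1 #6, route 2 #11), Kyoto (route 1 #9, route 2 #12), Sofia (route 1 #10, route 2 #13), Kyoto (route 1 #14, route 2 #14). Since dp[14][14] = 7, nothing longer is possible.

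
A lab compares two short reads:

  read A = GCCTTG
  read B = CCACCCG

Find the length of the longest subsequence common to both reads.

One common subsequence of length 3: C at read A[2]=read B[5], C at read A[3]=read B[6], G at read A[6]=read B[7]. The LCS DP gives dp[6][7] = 3, so this is optimal.

3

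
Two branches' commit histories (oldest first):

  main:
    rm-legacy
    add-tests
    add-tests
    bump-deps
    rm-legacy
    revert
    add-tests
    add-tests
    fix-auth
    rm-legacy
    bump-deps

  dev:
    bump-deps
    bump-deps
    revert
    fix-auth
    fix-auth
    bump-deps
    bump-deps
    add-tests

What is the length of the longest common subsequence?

Pick bump-deps [4,2], then revert [6,3], then fix-auth [9,5], then bump-deps [11,7]; all 4 commits appear in both, in order. Since dp[11][8] = 4, nothing longer is possible.

4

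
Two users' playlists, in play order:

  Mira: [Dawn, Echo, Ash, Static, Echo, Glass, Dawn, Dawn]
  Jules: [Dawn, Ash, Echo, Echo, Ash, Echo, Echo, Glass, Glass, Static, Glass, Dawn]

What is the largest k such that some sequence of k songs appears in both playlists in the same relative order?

Match Dawn at Mira[1]=Jules[1]; then Echo at Mira[2]=Jules[4]; then Ash at Mira[3]=Jules[5]; then Static at Mira[4]=Jules[10]; then Glass at Mira[6]=Jules[11]; then Dawn at Mira[8]=Jules[12] — 6 songs in the same relative order in both. The LCS DP gives dp[8][12] = 6, so this is optimal.

6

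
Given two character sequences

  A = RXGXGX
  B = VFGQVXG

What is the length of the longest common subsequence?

Pick G (A #3, B #3) → X (A #4, B #6) → G (A #5, B #7); all 3 characters appear in both, in order. The LCS DP gives dp[6][7] = 3, so this is optimal.

3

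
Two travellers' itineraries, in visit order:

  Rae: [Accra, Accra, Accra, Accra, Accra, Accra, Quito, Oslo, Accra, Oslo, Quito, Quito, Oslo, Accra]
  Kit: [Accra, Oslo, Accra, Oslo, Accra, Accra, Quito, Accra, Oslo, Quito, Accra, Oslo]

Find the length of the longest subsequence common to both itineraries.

Taking Accra at Rae[1]=Kit[1], Accra at Rae[2]=Kit[3], Accra at Rae[5]=Kit[5], Accra at Rae[6]=Kit[6], Quito at Rae[7]=Kit[7], Accra at Rae[9]=Kit[8], Oslo at Rae[10]=Kit[9], Quito at Rae[11]=Kit[10], Oslo at Rae[13]=Kit[12] gives a common subsequence of length 9. dp[14][12] = 9 confirms this is the maximum.

9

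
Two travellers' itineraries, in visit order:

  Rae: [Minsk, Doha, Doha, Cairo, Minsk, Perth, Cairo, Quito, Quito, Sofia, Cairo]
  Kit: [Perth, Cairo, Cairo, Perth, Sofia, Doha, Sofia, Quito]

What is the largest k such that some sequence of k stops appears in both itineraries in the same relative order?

One common subsequence of length 3: Cairo (Rae #4, Kit #3); then Perth (Rae #6, Kit #4); then Quito (Rae #9, Kit #8), and the DP table's final entry dp[11][8] is also 3, so no common subsequence is longer.

3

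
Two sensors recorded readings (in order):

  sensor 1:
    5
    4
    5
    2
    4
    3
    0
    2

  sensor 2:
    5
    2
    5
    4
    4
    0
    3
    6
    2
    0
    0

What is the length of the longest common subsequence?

5

Let dp[i][j] be the LCS length of the first i values of sensor 1 and the first j values of sensor 2. dp[i][j] = dp[i-1][j-1]+1 when the i-th and j-th values match, else max(dp[i-1][j], dp[i][j-1]).
    ·  5  2  5  4  4  0  3  6  2  0  0
 ·  0  0  0  0  0  0  0  0  0  0  0  0
 5  0  1  1  1  1  1  1  1  1  1  1  1
 4  0  1  1  1  2  2  2  2  2  2  2  2
 5  0  1  1  2  2  2  2  2  2  2  2  2
 2  0  1  2  2  2  2  2  2  2  3  3  3
 4  0  1  2  2  3  3  3  3  3  3  3  3
 3  0  1  2  2  3  3  3  4  4  4  4  4
 0  0  1  2  2  3  3  4  4  4  4  5  5
 2  0  1  2  2  3  3  4  4  4  5  5  5
dp[8][11] = 5. One LCS (by backtracking along matches): 5, 4, 4, 3, 0.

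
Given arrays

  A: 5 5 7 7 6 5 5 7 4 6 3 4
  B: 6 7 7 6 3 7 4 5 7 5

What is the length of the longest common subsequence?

5

Let dp[i][j] be the LCS length of the first i values of A and the first j values of B. dp[i][j] = dp[i-1][j-1]+1 when the i-th and j-th values match, else max(dp[i-1][j], dp[i][j-1]).
    ·  6  7  7  6  3  7  4  5  7  5
 ·  0  0  0  0  0  0  0  0  0  0  0
 5  0  0  0  0  0  0  0  0  1  1  1
 5  0  0  0  0  0  0  0  0  1  1  2
 7  0  0  1  1  1  1  1  1  1  2  2
 7  0  0  1  2  2  2  2  2  2  2  2
 6  0  1  1  2  3  3  3  3  3  3  3
 5  0  1  1  2  3  3  3  3  4  4  4
 5  0  1  1  2  3  3  3  3  4  4  5
 7  0  1  2  2  3  3  4  4  4  5  5
 4  0  1  2  2  3  3  4  5  5  5  5
 6  0  1  2  2  3  3  4  5  5  5  5
 3  0  1  2  2  3  4  4  5  5  5  5
 4  0  1  2  2  3  4  4  5  5  5  5
dp[12][10] = 5. One LCS (by backtracking along matches): 7, 7, 6, 5, 5.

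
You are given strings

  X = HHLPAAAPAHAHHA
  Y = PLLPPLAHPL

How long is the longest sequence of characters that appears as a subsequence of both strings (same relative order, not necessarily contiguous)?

One common subsequence of length 5: L at X[3]=Y[3], then P at X[4]=Y[4], then P at X[8]=Y[5], then A at X[9]=Y[7], then H at X[10]=Y[8]. dp[14][10] = 5 confirms this is the maximum.

5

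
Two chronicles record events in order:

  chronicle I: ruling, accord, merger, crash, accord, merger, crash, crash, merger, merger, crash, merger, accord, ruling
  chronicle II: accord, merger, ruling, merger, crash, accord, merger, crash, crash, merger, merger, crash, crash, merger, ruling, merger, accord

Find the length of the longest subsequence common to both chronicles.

12

Taking ruling at chronicle I[1]=chronicle II[3] → merger at chronicle I[3]=chronicle II[4] → crash at chronicle I[4]=chronicle II[5] → accord at chronicle I[5]=chronicle II[6] → merger at chronicle I[6]=chronicle II[7] → crash at chronicle I[7]=chronicle II[8] → crash at chronicle I[8]=chronicle II[9] → merger at chronicle I[9]=chronicle II[10] → merger at chronicle I[10]=chronicle II[11] → crash at chronicle I[11]=chronicle II[13] → merger at chronicle I[12]=chronicle II[16] → accord at chronicle I[13]=chronicle II[17] gives a common subsequence of length 12, and the DP table's final entry dp[14][17] is also 12, so no common subsequence is longer.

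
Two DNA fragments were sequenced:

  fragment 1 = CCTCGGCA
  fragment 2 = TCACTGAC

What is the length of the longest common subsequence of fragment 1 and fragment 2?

Pick C [1,2], C [2,4], T [3,5], G [5,6], C [7,8]; all 5 bases appear in both, in order. dp[8][8] = 5 confirms this is the maximum.

5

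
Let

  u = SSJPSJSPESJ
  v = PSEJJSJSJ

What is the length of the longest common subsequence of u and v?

6

Let dp[i][j] be the LCS length of the first i characters of u and the first j characters of v. dp[i][j] = dp[i-1][j-1]+1 when the i-th and j-th characters match, else max(dp[i-1][j], dp[i][j-1]).
    ·  P  S  E  J  J  S  J  S  J
 ·  0  0  0  0  0  0  0  0  0  0
 S  0  0  1  1  1  1  1  1  1  1
 S  0  0  1  1  1  1  2  2  2  2
 J  0  0  1  1  2  2  2  3  3  3
 P  0  1  1  1  2  2  2  3  3  3
 S  0  1  2  2  2  2  3  3  4  4
 J  0  1  2  2  3  3  3  4  4  5
 S  0  1  2  2  3  3  4  4  5  5
 P  0  1  2  2  3  3  4  4  5  5
 E  0  1  2  3  3  3  4  4  5  5
 S  0  1  2  3  3  3  4  4  5  5
 J  0  1  2  3  4  4  4  5  5  6
dp[11][9] = 6. One LCS (by backtracking along matches): SJSJSJ.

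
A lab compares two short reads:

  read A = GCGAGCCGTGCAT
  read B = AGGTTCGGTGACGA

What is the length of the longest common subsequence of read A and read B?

8

Match G [1,3]; then C [2,6]; then G [5,7]; then G [8,8]; then T [9,9]; then G [10,10]; then C [11,12]; then A [12,14] — 8 bases in the same relative order in both. dp[13][14] = 8 confirms this is the maximum.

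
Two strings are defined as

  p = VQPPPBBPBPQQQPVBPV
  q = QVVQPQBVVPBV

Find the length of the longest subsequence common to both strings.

7

One common subsequence of length 7: V (p #1, q #3) → Q (p #2, q #4) → P (p #3, q #5) → B (p #6, q #7) → P (p #14, q #10) → B (p #16, q #11) → V (p #18, q #12), and the DP table's final entry dp[18][12] is also 7, so no common subsequence is longer.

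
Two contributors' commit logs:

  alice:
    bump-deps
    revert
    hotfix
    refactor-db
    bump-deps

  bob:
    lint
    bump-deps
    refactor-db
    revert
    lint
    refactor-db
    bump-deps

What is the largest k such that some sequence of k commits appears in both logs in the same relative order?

Pick bump-deps (alice #1, bob #2) → revert (alice #2, bob #4) → refactor-db (alice #4, bob #6) → bump-deps (alice #5, bob #7); all 4 commits appear in both, in order. Since dp[5][7] = 4, nothing longer is possible.

4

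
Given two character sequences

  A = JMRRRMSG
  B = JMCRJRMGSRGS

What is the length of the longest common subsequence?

7

One common subsequence of length 7: J at A[1]=B[1], then M at A[2]=B[2], then R at A[3]=B[4], then R at A[5]=B[6], then M at A[6]=B[7], then S at A[7]=B[9], then G at A[8]=B[11]. The LCS DP gives dp[8][12] = 7, so this is optimal.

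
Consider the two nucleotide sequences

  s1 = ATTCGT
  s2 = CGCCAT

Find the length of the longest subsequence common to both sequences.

Let dp[i][j] be the LCS length of the first i bases of s1 and the first j bases of s2. dp[i][j] = dp[i-1][j-1]+1 when the i-th and j-th bases match, else max(dp[i-1][j], dp[i][j-1]).
    ·  C  G  C  C  A  T
 ·  0  0  0  0  0  0  0
 A  0  0  0  0  0  1  1
 T  0  0  0  0  0  1  2
 T  0  0  0  0  0  1  2
 C  0  1  1  1  1  1  2
 G  0  1  2  2  2  2  2
 T  0  1  2  2  2  2  3
dp[6][6] = 3. One LCS (by backtracking along matches): CGT.

3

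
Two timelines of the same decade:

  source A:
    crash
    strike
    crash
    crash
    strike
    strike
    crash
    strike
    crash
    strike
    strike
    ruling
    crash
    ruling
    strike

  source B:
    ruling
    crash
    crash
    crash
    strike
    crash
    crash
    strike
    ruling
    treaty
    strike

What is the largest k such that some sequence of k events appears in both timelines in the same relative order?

9

Pick crash [1,2]; then crash [3,3]; then crash [4,4]; then strike [6,5]; then crash [7,6]; then crash [9,7]; then strike [11,8]; then ruling [12,9]; then strike [15,11]; all 9 events appear in both, in order. dp[15][11] = 9 confirms this is the maximum.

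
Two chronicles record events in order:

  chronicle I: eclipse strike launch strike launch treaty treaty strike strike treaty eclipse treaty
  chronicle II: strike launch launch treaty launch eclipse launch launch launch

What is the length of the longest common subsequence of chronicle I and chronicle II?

Taking strike [2,1], launch [3,2], launch [5,3], treaty [6,4], eclipse [11,6] gives a common subsequence of length 5, and the DP table's final entry dp[12][9] is also 5, so no common subsequence is longer.

5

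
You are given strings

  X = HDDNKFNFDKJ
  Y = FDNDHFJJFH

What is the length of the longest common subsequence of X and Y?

Let dp[i][j] be the LCS length of the first i characters of X and the first j characters of Y. dp[i][j] = dp[i-1][j-1]+1 when the i-th and j-th characters match, else max(dp[i-1][j], dp[i][j-1]).
    ·  F  D  N  D  H  F  J  J  F  H
 ·  0  0  0  0  0  0  0  0  0  0  0
 H  0  0  0  0  0  1  1  1  1  1  1
 D  0  0  1  1  1  1  1  1  1  1  1
 D  0  0  1  1  2  2  2  2  2  2  2
 N  0  0  1  2  2  2  2  2  2  2  2
 K  0  0  1  2  2  2  2  2  2  2  2
 F  0  1  1  2  2  2  3  3  3  3  3
 N  0  1  1  2  2  2  3  3  3  3  3
 F  0  1  1  2  2  2  3  3  3  4  4
 D  0  1  2  2  3  3  3  3  3  4  4
 K  0  1  2  2  3  3  3  3  3  4  4
 J  0  1  2  2  3  3  3  4  4  4  4
dp[11][10] = 4. One LCS (by backtracking along matches): DDFF.

4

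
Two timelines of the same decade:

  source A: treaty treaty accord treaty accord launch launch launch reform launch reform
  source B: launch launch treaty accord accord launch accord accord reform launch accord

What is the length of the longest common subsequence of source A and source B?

Taking treaty [2,3], accord [3,4], accord [5,5], launch [6,6], reform [9,9], launch [10,10] gives a common subsequence of length 6, and the DP table's final entry dp[11][11] is also 6, so no common subsequence is longer.

6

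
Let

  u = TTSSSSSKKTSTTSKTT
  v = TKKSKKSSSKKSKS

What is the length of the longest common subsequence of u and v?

One common subsequence of length 9: T at u[1]=v[1], S at u[3]=v[4], S at u[5]=v[7], S at u[6]=v[8], S at u[7]=v[9], K at u[8]=v[10], K at u[9]=v[11], S at u[11]=v[12], S at u[14]=v[14], and the DP table's final entry dp[17][14] is also 9, so no common subsequence is longer.

9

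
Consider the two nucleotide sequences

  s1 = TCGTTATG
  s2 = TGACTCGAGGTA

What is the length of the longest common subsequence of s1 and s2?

Let dp[i][j] be the LCS length of the first i bases of s1 and the first j bases of s2. dp[i][j] = dp[i-1][j-1]+1 when the i-th and j-th bases match, else max(dp[i-1][j], dp[i][j-1]).
    ·  T  G  A  C  T  C  G  A  G  G  T  A
 ·  0  0  0  0  0  0  0  0  0  0  0  0  0
 T  0  1  1  1  1  1  1  1  1  1  1  1  1
 C  0  1  1  1  2  2  2  2  2  2  2  2  2
 G  0  1  2  2  2  2  2  3  3  3  3  3  3
 T  0  1  2  2  2  3  3  3  3  3  3  4  4
 T  0  1  2  2  2  3  3  3  3  3  3  4  4
 A  0  1  2  3  3  3  3  3  4  4  4  4  5
 T  0  1  2  3  3  4  4  4  4  4  4  5  5
 G  0  1  2  3  3  4  4  5  5  5  5  5  5
dp[8][12] = 5. One LCS (by backtracking along matches): TCGTA.

5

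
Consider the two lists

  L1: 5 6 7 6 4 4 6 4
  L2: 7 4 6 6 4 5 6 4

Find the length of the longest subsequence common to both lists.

5

Taking 6 at L1[2]=L2[3]; then 6 at L1[4]=L2[4]; then 4 at L1[5]=L2[5]; then 6 at L1[7]=L2[7]; then 4 at L1[8]=L2[8] gives a common subsequence of length 5. Since dp[8][8] = 5, nothing longer is possible.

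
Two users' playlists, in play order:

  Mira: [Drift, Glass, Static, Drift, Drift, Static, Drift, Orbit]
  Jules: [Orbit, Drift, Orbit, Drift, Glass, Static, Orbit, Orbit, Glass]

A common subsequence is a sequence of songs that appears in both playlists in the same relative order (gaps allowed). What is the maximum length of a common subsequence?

4

One common subsequence of length 4: Drift [1,4], then Glass [2,5], then Static [3,6], then Orbit [8,8]. Since dp[8][9] = 4, nothing longer is possible.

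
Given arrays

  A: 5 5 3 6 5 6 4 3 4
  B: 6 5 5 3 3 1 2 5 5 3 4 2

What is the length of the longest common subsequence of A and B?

Pick 5 (A #1, B #2) → 5 (A #2, B #3) → 3 (A #3, B #5) → 5 (A #5, B #9) → 3 (A #8, B #10) → 4 (A #9, B #11); all 6 values appear in both, in order. The LCS DP gives dp[9][12] = 6, so this is optimal.

6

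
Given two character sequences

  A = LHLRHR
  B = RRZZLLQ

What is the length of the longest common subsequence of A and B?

2

Match L at A[1]=B[5] → L at A[3]=B[6] — 2 characters in the same relative order in both. dp[6][7] = 2 confirms this is the maximum.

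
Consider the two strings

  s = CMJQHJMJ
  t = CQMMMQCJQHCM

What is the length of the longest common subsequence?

Let dp[i][j] be the LCS length of the first i characters of s and the first j characters of t. dp[i][j] = dp[i-1][j-1]+1 when the i-th and j-th characters match, else max(dp[i-1][j], dp[i][j-1]).
    ·  C  Q  M  M  M  Q  C  J  Q  H  C  M
 ·  0  0  0  0  0  0  0  0  0  0  0  0  0
 C  0  1  1  1  1  1  1  1  1  1  1  1  1
 M  0  1  1  2  2  2  2  2  2  2  2  2  2
 J  0  1  1  2  2  2  2  2  3  3  3  3  3
 Q  0  1  2  2  2  2  3  3  3  4  4  4  4
 H  0  1  2  2  2  2  3  3  3  4  5  5  5
 J  0  1  2  2  2  2  3  3  4  4  5  5  5
 M  0  1  2  3  3  3  3  3  4  4  5  5  6
 J  0  1  2  3  3  3  3  3  4  4  5  5  6
dp[8][12] = 6. One LCS (by backtracking along matches): CMJQHM.

6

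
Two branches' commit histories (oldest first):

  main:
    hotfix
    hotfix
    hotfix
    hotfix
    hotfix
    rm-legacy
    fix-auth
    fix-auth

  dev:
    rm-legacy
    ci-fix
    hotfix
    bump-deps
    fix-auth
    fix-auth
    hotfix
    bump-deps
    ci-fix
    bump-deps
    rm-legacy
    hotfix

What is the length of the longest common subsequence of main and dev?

Match hotfix (main #1, dev #3); then hotfix (main #2, dev #7); then hotfix (main #5, dev #12) — 3 commits in the same relative order in both, and the DP table's final entry dp[8][12] is also 3, so no common subsequence is longer.

3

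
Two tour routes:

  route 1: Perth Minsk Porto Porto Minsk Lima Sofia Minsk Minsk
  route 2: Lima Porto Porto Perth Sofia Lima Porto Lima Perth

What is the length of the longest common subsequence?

3

Pick Perth [1,4], Porto [4,7], Lima [6,8]; all 3 stops appear in both, in order. Since dp[9][9] = 3, nothing longer is possible.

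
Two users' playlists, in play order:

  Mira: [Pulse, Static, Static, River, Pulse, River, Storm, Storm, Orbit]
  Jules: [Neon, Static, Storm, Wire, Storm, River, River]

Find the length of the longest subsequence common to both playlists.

Pick Static at Mira[2]=Jules[2], then River at Mira[4]=Jules[6], then River at Mira[6]=Jules[7]; all 3 songs appear in both, in order. dp[9][7] = 3 confirms this is the maximum.

3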